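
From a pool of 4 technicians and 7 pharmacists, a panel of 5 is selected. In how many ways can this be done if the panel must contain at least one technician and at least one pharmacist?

With no constraint there are C(11,5) = 462 possible selections.
Subtract selections that omit an entire group: no technicians → C(7,5) = 21; no pharmacists → C(4,5) = 0.
Both groups omitted at once is impossible, so 462 − 21 = 441.

441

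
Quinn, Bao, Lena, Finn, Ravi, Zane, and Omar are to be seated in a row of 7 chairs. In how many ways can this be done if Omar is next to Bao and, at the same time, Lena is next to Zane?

480

Treat {Omar,Bao} as one block (2 orders) and {Lena,Zane} as another (2 orders).
That leaves 5 units to arrange: 2 × 2 × 5! = 4 × 120 = 480.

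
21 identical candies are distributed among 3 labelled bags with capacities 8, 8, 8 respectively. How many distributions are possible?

By stars and bars, unrestricted non-negative solutions to x_1+…+x_3 = 21 number C(21+2,2) = 253.
Subtract solutions that violate a single cap (substitute x_i' = x_i − (cap_i+1)): x_1 ≥ 9 gives C(14,2) = 91; x_2 ≥ 9 gives C(14,2) = 91; x_3 ≥ 9 gives C(14,2) = 91. Together 273.
Add back pairs where two caps are both exceeded: 10 + 10 + 10 = 30.
By inclusion–exclusion the count is 253 − 273 + 30 = 10.

10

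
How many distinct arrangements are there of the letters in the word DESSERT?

The 7 letters of DESSERT have repeats: E appearing twice and S appearing twice.
The number of distinct arrangements is 7!/(2!·2!) = 5040/4 = 1260.

1260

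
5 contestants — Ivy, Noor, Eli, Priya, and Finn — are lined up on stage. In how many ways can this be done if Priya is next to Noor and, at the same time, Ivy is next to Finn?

24

Treat {Priya,Noor} as one block (2 orders) and {Ivy,Finn} as another (2 orders).
That leaves 3 units to arrange: 2 × 2 × 3! = 4 × 6 = 24.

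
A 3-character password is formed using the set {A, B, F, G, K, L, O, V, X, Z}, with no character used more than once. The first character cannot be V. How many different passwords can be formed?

648

The first character has 10−1 = 9 choices (anything except V).
The remaining 2 characters are filled from the other 9 symbols without repetition: 9 × 8 = 72.
Total: 9 × 72 = 648.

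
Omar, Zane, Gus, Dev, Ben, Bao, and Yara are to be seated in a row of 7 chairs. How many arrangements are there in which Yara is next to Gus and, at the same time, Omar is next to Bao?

480

Treat {Yara,Gus} as one block (2 orders) and {Omar,Bao} as another (2 orders).
That leaves 5 units to arrange: 2 × 2 × 5! = 4 × 120 = 480.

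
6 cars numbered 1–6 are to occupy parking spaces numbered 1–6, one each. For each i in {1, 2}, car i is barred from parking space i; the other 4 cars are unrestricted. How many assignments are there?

Let Aᵢ (for i ∈ {1, 2}) be the placements that put car i in its forbidden parking space. Any j of these fix j positions, leaving (6−j)! ways to fill the rest, and there are C(2,j) ways to pick which j.
By inclusion–exclusion, the number of valid placements is Σ_{j=0}^{2} (−1)^j C(2,j)·(6−j)!.
Computing: 720 − 240 + 24 = 504.

504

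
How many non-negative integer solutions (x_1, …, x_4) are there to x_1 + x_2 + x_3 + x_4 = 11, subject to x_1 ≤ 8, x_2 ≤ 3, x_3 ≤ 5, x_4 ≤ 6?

Ignoring the caps, the number of non-negative solutions to x_1+…+x_4 = 11 is C(14,3) = 364.
Subtract solutions that violate a single cap (substitute x_i' = x_i − (cap_i+1)): x_1 ≥ 9 gives C(5,3) = 10; x_2 ≥ 4 gives C(10,3) = 120; x_3 ≥ 6 gives C(8,3) = 56; x_4 ≥ 7 gives C(7,3) = 35. Together 221.
Add back pairs where two caps are both exceeded: 0 + 0 + 0 + 4 + 1 + 0 = 5.
By inclusion–exclusion the count is 364 − 221 + 5 = 148.

148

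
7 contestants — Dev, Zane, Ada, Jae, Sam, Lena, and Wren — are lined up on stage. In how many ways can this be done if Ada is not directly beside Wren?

3600

Of the 7! = 5040 arrangements, those with Ada and Wren adjacent number 2 × 6! = 1440 (treat the pair as a block with 2 internal orders).
So 5040 − 1440 = 3600 arrangements keep them apart.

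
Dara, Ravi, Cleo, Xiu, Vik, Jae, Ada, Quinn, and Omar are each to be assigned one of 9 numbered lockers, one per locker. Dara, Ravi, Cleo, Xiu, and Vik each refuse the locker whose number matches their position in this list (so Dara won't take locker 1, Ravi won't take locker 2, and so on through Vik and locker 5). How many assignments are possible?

205056

Let Aᵢ (for 1 ≤ i ≤ 5) be the placements that put person i in their forbidden locker. Any j of these fix j positions, leaving (9−j)! ways to fill the rest, and there are C(5,j) ways to pick which j.
By inclusion–exclusion, the number of valid placements is Σ_{j=0}^{5} (−1)^j C(5,j)·(9−j)!.
Computing: 362880 − 201600 + 50400 − 7200 + 600 − 24 = 205056.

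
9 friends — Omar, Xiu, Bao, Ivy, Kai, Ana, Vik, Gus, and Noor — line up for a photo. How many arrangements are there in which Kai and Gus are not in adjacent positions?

282240

Of the 9! = 362880 arrangements, those with Kai and Gus adjacent number 2 × 8! = 80640 (treat the pair as a block with 2 internal orders).
So 362880 − 80640 = 282240 arrangements keep them apart.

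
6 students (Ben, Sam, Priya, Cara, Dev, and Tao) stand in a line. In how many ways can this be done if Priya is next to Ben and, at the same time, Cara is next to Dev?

Treat {Priya,Ben} as one block (2 orders) and {Cara,Dev} as another (2 orders).
That leaves 4 units to arrange: 2 × 2 × 4! = 4 × 24 = 96.

96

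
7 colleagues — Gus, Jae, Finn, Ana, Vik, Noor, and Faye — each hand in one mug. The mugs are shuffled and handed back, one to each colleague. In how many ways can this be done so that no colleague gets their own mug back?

1854

This is the derangement count D_7: permutations of 7 items with no fixed point.
By inclusion–exclusion this is Σ_{j=0}^{7} (−1)^j C(7,j)·(7−j)!.
Computing: 5040 − 5040 + 2520 − 840 + 210 − 42 + 7 − 1 = 1854.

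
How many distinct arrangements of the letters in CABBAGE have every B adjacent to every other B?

360

Treat the 2 copies of B as a single block. The multiset to arrange is then {BB, A, A, C, E, G}, 6 items in all.
That gives (6)!/(2!) = 360 arrangements.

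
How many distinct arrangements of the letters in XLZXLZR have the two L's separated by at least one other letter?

There are 7!/(2!·2!·2!) = 630 arrangements of XLZXLZR in total.
Arrangements with the L's together: treat LL as one letter, giving (6)!/(2!·2!) = 180.
Subtracting, 630 − 180 = 450 arrangements keep the L's apart.

450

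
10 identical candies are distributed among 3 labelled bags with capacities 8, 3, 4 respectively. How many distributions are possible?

17

By stars and bars, unrestricted non-negative solutions to x_1+…+x_3 = 10 number C(10+2,2) = 66.
Subtract solutions that violate a single cap (substitute x_i' = x_i − (cap_i+1)): x_1 ≥ 9 gives C(3,2) = 3; x_2 ≥ 4 gives C(8,2) = 28; x_3 ≥ 5 gives C(7,2) = 21. Together 52.
Add back pairs where two caps are both exceeded: 0 + 0 + 3 = 3.
By inclusion–exclusion the count is 66 − 52 + 3 = 17.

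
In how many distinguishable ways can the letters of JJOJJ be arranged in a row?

5

The 5 letters of JJOJJ have repeats: J appearing 4 times.
Dividing 5! = 120 by 4! = 24 for the repeated letters gives 5.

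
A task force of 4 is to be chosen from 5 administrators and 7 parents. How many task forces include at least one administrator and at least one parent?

455

Total 4-person selections from all 12: C(12,4) = 495.
Subtract selections that omit an entire group: no administrators → C(7,4) = 35; no parents → C(5,4) = 5.
Both groups omitted at once is impossible, so 495 − 40 = 455.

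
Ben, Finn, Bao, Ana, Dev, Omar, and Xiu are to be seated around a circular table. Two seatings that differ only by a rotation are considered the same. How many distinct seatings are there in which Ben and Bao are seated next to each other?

Treat {Ben, Bao} as one unit (2 internal orders) and seat the resulting 6 units around the table: (5)! circular arrangements.
So 2 × (5)! = 2 × 120 = 240.

240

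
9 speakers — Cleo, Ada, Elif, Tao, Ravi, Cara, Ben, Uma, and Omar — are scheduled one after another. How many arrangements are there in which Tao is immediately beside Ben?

Treat {Tao, Ben} as a single unit. There are 8 units to order, and the pair itself can be ordered 2 ways.
That gives 2 × 8! = 2 × 40320 = 80640.

80640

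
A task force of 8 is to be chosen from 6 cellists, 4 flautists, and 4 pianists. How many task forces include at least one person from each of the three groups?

Unrestricted: C(14,8) = 3003 ways to pick any 8 of the 14.
Selections missing a whole group: no cellists → C(8,8) = 1; no flautists → C(10,8) = 45; no pianists → C(10,8) = 45.
Add back selections omitting two groups (i.e. drawn from a single group): C(6,8) + C(4,8) + C(4,8) = 0.
By inclusion–exclusion: 3003 − 91 + 0 = 2912.

2912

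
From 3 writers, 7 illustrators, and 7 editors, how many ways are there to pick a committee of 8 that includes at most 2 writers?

Split by how many writers are chosen (0 through 2).
Sum: C(3,0)·C(14,8) + C(3,1)·C(14,7) + C(3,2)·C(14,6) = 3003 + 10296 + 9009 = 22308.

22308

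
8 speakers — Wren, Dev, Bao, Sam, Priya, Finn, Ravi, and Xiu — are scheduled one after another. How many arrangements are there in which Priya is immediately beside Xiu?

Glue Priya and Xiu into one block (2 internal orders), leaving 7 units to arrange in a row.
That gives 2 × 7! = 2 × 5040 = 10080.

10080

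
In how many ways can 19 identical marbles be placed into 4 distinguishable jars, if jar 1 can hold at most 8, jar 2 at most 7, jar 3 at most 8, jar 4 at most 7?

304

Without the upper bounds there are C(22,3) = 1540 ways to split 19 among 4 jars.
Subtract solutions that violate a single cap (substitute x_i' = x_i − (cap_i+1)): x_1 ≥ 9 gives C(13,3) = 286; x_2 ≥ 8 gives C(14,3) = 364; x_3 ≥ 9 gives C(13,3) = 286; x_4 ≥ 8 gives C(14,3) = 364. Together 1300.
Add back pairs where two caps are both exceeded: 10 + 4 + 10 + 10 + 20 + 10 = 64.
By inclusion–exclusion the count is 1540 − 1300 + 64 = 304.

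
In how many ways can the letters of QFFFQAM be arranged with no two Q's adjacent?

300

There are 7!/(3!·2!) = 420 arrangements of QFFFQAM in total.
If the two Q's are adjacent, glue them into one block, leaving 6 items to arrange: (6)!/(3!) = 120 ways.
Hence 420 − 120 = 300.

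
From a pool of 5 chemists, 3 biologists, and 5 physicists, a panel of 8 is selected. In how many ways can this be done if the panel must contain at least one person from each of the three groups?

1240

Total 8-person selections from all 13: C(13,8) = 1287.
Subtract selections that omit an entire group: no chemists → C(8,8) = 1; no biologists → C(10,8) = 45; no physicists → C(8,8) = 1.
Add back selections omitting two groups (i.e. drawn from a single group): C(5,8) + C(3,8) + C(5,8) = 0.
By inclusion–exclusion: 1287 − 47 + 0 = 1240.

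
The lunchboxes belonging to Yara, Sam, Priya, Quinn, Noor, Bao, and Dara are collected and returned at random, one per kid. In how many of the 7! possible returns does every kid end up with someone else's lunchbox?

1854

Let Aᵢ be the assignments in which kid i gets their own lunchbox. We want the size of the complement of A₁∪…∪A_7.
By inclusion–exclusion this is Σ_{j=0}^{7} (−1)^j C(7,j)·(7−j)!.
Computing: 5040 − 5040 + 2520 − 840 + 210 − 42 + 7 − 1 = 1854.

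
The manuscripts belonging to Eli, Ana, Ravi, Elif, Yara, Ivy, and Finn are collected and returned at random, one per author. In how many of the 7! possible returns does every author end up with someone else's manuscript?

Count assignments avoiding every fixed point. For any j of the 7 authors fixed to their own manuscript, the other 7−j can be arranged in (7−j)! ways.
By inclusion–exclusion this is Σ_{j=0}^{7} (−1)^j C(7,j)·(7−j)!.
Computing: 5040 − 5040 + 2520 − 840 + 210 − 42 + 7 − 1 = 1854.

1854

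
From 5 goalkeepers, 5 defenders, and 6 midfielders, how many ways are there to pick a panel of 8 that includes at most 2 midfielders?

Split by how many midfielders are chosen (0 through 2).
Sum: C(6,0)·C(10,8) + C(6,1)·C(10,7) + C(6,2)·C(10,6) = 45 + 720 + 3150 = 3915.

3915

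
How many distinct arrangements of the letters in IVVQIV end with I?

With the last slot taken by I, it remains to arrange the other 5 letters (VVQIV).
Those 5 letters have V appearing 3 times, giving (5)!/(3!) = 20.

20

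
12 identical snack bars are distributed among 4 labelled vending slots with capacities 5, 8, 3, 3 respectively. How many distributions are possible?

76

Ignoring the caps, the number of non-negative solutions to x_1+…+x_4 = 12 is C(15,3) = 455.
Subtract solutions that violate a single cap (substitute x_i' = x_i − (cap_i+1)): x_1 ≥ 6 gives C(9,3) = 84; x_2 ≥ 9 gives C(6,3) = 20; x_3 ≥ 4 gives C(11,3) = 165; x_4 ≥ 4 gives C(11,3) = 165. Together 434.
Add back pairs where two caps are both exceeded: 0 + 10 + 10 + 0 + 0 + 35 = 55.
By inclusion–exclusion the count is 455 − 434 + 55 = 76.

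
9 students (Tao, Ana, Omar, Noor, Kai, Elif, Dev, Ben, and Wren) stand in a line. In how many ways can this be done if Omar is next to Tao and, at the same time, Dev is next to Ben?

Treat {Omar,Tao} as one block (2 orders) and {Dev,Ben} as another (2 orders).
That leaves 7 units to arrange: 2 × 2 × 7! = 4 × 5040 = 20160.

20160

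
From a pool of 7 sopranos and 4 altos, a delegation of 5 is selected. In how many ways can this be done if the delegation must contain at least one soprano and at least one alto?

With no constraint there are C(11,5) = 462 possible selections.
Subtract selections that omit an entire group: no sopranos → C(4,5) = 0; no altos → C(7,5) = 21.
Both groups omitted at once is impossible, so 462 − 21 = 441.

441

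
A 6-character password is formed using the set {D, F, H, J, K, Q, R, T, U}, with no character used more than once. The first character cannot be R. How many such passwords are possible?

53760

The first character has 9−1 = 8 choices (anything except R).
The remaining 5 characters are filled from the other 8 symbols without repetition: 8 × 7 × 6 × 5 × 4 = 6720.
Total: 8 × 6720 = 53760.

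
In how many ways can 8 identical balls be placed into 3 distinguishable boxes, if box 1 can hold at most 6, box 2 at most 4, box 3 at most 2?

By stars and bars, unrestricted non-negative solutions to x_1+…+x_3 = 8 number C(8+2,2) = 45.
Subtract solutions that violate a single cap (substitute x_i' = x_i − (cap_i+1)): x_1 ≥ 7 gives C(3,2) = 3; x_2 ≥ 5 gives C(5,2) = 10; x_3 ≥ 3 gives C(7,2) = 21. Together 34.
Add back pairs where two caps are both exceeded: 0 + 0 + 1 = 1.
By inclusion–exclusion the count is 45 − 34 + 1 = 12.

12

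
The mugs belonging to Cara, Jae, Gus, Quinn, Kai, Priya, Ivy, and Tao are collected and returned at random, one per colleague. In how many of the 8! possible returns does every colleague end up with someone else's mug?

Count assignments avoiding every fixed point. For any j of the 8 colleagues fixed to their own mug, the other 8−j can be arranged in (8−j)! ways.
By inclusion–exclusion this is Σ_{j=0}^{8} (−1)^j C(8,j)·(8−j)!.
Computing: 40320 − 40320 + 20160 − 6720 + 1680 − 336 + 56 − 8 + 1 = 14833.

14833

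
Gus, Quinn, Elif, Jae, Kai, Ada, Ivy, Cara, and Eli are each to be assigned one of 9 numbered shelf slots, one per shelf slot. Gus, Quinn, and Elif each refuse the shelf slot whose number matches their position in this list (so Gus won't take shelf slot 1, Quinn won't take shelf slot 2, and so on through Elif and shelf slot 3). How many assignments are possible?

Let Aᵢ (for i ∈ {1, 2, 3}) be the placements that put person i in their forbidden shelf slot. Any j of these fix j positions, leaving (9−j)! ways to fill the rest, and there are C(3,j) ways to pick which j.
By inclusion–exclusion, the number of valid placements is Σ_{j=0}^{3} (−1)^j C(3,j)·(9−j)!.
Computing: 362880 − 120960 + 15120 − 720 = 256320.

256320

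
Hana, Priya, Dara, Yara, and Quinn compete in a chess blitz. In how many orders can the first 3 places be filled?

60

This is an ordered selection of 3 from 5: P(5,3).
That gives 5 × 4 × 3 = 60.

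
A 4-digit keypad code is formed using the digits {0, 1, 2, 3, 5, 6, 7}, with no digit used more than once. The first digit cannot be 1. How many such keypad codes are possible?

The first digit has 7−1 = 6 choices (anything except 1).
The remaining 3 digits are filled from the other 6 symbols without repetition: 6 × 5 × 4 = 120.
Total: 6 × 120 = 720.

720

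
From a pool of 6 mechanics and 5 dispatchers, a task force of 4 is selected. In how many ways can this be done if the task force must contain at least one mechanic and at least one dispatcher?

With no constraint there are C(11,4) = 330 possible selections.
Subtract selections that omit an entire group: no mechanics → C(5,4) = 5; no dispatchers → C(6,4) = 15.
Both groups omitted at once is impossible, so 330 − 20 = 310.

310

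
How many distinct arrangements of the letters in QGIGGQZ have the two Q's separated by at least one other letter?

There are 7!/(3!·2!) = 420 arrangements of QGIGGQZ in total.
If the two Q's are adjacent, glue them into one block, leaving 6 items to arrange: (6)!/(3!) = 120 ways.
Hence 420 − 120 = 300.

300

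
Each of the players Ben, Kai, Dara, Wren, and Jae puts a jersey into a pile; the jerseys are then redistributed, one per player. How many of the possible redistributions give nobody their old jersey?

This is the derangement count D_5: permutations of 5 items with no fixed point.
By inclusion–exclusion this is Σ_{j=0}^{5} (−1)^j C(5,j)·(5−j)!.
Computing: 120 − 120 + 60 − 20 + 5 − 1 = 44.

44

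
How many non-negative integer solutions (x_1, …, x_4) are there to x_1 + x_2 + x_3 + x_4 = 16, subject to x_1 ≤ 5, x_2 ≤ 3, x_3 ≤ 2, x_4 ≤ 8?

By stars and bars, unrestricted non-negative solutions to x_1+…+x_4 = 16 number C(16+3,3) = 969.
Subtract solutions that violate a single cap (substitute x_i' = x_i − (cap_i+1)): x_1 ≥ 6 gives C(13,3) = 286; x_2 ≥ 4 gives C(15,3) = 455; x_3 ≥ 3 gives C(16,3) = 560; x_4 ≥ 9 gives C(10,3) = 120. Together 1421.
Add back pairs where two caps are both exceeded: 84 + 120 + 4 + 220 + 20 + 35 = 483.
Subtract triples: 20 + 0 + 0 + 1 = 21.
By inclusion–exclusion the count is 969 − 1421 + 483 − 21 = 10.

10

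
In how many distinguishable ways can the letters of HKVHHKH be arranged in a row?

Letter multiplicities in HKVHHKH: H×4, K×2, V×1.
Dividing 7! = 5040 by 4!·2! = 48 for the repeated letters gives 105.

105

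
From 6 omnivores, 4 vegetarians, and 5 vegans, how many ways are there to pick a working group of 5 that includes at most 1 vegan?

1302

Split by how many vegans are chosen (0 through 1).
Sum: C(5,0)·C(10,5) + C(5,1)·C(10,4) = 252 + 1050 = 1302.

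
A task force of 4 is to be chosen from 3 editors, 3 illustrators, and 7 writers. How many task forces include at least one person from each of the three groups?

Unrestricted: C(13,4) = 715 ways to pick any 4 of the 13.
Subtract selections that omit an entire group: no editors → C(10,4) = 210; no illustrators → C(10,4) = 210; no writers → C(6,4) = 15.
Add back selections omitting two groups (i.e. drawn from a single group): C(3,4) + C(3,4) + C(7,4) = 35.
By inclusion–exclusion: 715 − 435 + 35 = 315.

315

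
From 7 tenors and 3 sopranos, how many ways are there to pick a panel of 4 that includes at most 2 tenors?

Split by how many tenors are chosen (0 through 2).
Sum: C(7,0)·C(3,4) + C(7,1)·C(3,3) + C(7,2)·C(3,2) = 0 + 7 + 63 = 70.

70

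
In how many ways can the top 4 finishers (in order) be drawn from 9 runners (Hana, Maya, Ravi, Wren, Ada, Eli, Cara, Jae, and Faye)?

There are 9 choices for 1st place, 8 for 2nd, and so on down to 6 for position 4.
That gives 9 × 8 × 7 × 6 = 3024.

3024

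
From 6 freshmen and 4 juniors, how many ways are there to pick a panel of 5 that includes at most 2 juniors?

Split by how many juniors are chosen (0 through 2).
Sum: C(4,0)·C(6,5) + C(4,1)·C(6,4) + C(4,2)·C(6,3) = 6 + 60 + 120 = 186.

186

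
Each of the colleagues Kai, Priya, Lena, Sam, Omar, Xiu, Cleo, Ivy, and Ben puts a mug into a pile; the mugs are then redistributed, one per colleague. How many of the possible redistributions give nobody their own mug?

Let Aᵢ be the assignments in which colleague i gets their own mug. We want the size of the complement of A₁∪…∪A_9.
By inclusion–exclusion this is Σ_{j=0}^{9} (−1)^j C(9,j)·(9−j)!.
Computing: 362880 − 362880 + 181440 − 60480 + 15120 − 3024 + 504 − 72 + 9 − 1 = 133496.

133496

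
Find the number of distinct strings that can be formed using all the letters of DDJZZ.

30

The 5 letters of DDJZZ have repeats: D appearing twice and Z appearing twice.
The number of distinct arrangements is 5!/(2!·2!) = 120/4 = 30.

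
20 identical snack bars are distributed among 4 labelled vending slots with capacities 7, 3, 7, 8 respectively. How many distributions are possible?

By stars and bars, unrestricted non-negative solutions to x_1+…+x_4 = 20 number C(20+3,3) = 1771.
Subtract solutions that violate a single cap (substitute x_i' = x_i − (cap_i+1)): x_1 ≥ 8 gives C(15,3) = 455; x_2 ≥ 4 gives C(19,3) = 969; x_3 ≥ 8 gives C(15,3) = 455; x_4 ≥ 9 gives C(14,3) = 364. Together 2243.
Add back pairs where two caps are both exceeded: 165 + 35 + 20 + 165 + 120 + 20 = 525.
Subtract triples: 1 + 0 + 0 + 0 = 1.
By inclusion–exclusion the count is 1771 − 2243 + 525 − 1 = 52.

52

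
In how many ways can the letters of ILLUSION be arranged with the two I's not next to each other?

7560

There are 8!/(2!·2!) = 10080 arrangements of ILLUSION in total.
Arrangements with the I's together: treat II as one letter, giving (7)!/(2!) = 2520.
Hence 10080 − 2520 = 7560.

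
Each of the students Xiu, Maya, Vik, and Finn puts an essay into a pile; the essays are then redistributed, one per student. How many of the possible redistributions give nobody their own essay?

This is the derangement count D_4: permutations of 4 items with no fixed point.
By inclusion–exclusion this is Σ_{j=0}^{4} (−1)^j C(4,j)·(4−j)!.
Computing: 24 − 24 + 12 − 4 + 1 = 9.

9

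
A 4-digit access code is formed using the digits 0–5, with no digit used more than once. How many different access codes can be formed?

360

This is a permutation of 4 out of 6: P(6,4) = 6!/2!.
That product is 6 × 5 × 4 × 3 = 360.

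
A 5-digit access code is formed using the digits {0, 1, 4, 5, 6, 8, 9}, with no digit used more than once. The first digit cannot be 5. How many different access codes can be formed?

The first digit has 7−1 = 6 choices (anything except 5).
The remaining 4 digits are filled from the other 6 symbols without repetition: 6 × 5 × 4 × 3 = 360.
Total: 6 × 360 = 2160.

2160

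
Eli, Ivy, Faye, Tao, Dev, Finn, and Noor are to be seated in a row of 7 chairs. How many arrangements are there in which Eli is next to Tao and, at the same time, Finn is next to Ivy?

480

Treat {Eli,Tao} as one block (2 orders) and {Finn,Ivy} as another (2 orders).
That leaves 5 units to arrange: 2 × 2 × 5! = 4 × 120 = 480.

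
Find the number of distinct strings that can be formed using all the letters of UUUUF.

5

The 5 letters of UUUUF have repeats: U appearing 4 times.
Dividing 5! = 120 by 4! = 24 for the repeated letters gives 5.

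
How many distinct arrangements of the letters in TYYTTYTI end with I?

Fix I in the last position and arrange the remaining 7 letters.
Those 7 letters have T appearing 4 times and Y appearing 3 times, giving (7)!/(4!·3!) = 35.

35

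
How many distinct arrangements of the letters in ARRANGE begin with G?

Fix G in the first position and arrange the remaining 6 letters.
Those 6 letters have A appearing twice and R appearing twice, giving (6)!/(2!·2!) = 180.

180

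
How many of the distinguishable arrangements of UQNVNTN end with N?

360

With the last slot taken by N, it remains to arrange the other 6 letters (UQVNTN).
Those 6 letters have N appearing twice, giving (6)!/(2!) = 360.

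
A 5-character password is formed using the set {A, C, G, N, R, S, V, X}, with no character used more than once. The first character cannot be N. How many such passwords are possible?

5880

The first character has 8−1 = 7 choices (anything except N).
The remaining 4 characters are filled from the other 7 symbols without repetition: 7 × 6 × 5 × 4 = 840.
Total: 7 × 840 = 5880.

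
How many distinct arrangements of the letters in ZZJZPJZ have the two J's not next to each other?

Total arrangements of ZZJZPJZ: 7!/(4!·2!) = 105.
If the two J's are adjacent, glue them into one block, leaving 6 items to arrange: (6)!/(4!) = 30 ways.
Subtracting, 105 − 30 = 75 arrangements keep the J's apart.

75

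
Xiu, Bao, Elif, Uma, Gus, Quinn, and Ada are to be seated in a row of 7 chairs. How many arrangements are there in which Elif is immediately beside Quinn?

1440

Glue Elif and Quinn into one block (2 internal orders), leaving 6 units to arrange in a row.
So the count is 2·(6)! = 1440.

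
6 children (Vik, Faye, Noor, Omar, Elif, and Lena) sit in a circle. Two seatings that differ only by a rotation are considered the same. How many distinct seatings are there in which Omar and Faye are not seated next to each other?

Without the restriction there are (5)! = 120 seatings.
Seatings with Omar beside Faye: treat them as a block with 2 internal orders, giving 2 × (4)! = 48.
Subtracting, 120 − 48 = 72.

72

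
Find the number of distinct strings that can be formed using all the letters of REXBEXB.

Letter multiplicities in REXBEXB: B×2, E×2, R×1, X×2.
So there are 7! / (2!·2!·2!) = 630 distinguishable arrangements.

630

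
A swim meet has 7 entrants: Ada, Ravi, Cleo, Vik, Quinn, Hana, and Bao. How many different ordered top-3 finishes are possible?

This is an ordered selection of 3 from 7: P(7,3).
That gives 7 × 6 × 5 = 210.

210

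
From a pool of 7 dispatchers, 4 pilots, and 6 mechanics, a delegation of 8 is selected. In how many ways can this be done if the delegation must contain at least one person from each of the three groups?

22813

With no constraint there are C(17,8) = 24310 possible selections.
Selections missing a whole group: no dispatchers → C(10,8) = 45; no pilots → C(13,8) = 1287; no mechanics → C(11,8) = 165.
Add back selections omitting two groups (i.e. drawn from a single group): C(7,8) + C(4,8) + C(6,8) = 0.
By inclusion–exclusion: 24310 − 1497 + 0 = 22813.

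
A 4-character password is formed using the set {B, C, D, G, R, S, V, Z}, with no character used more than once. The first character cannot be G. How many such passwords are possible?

The first character has 8−1 = 7 choices (anything except G).
The remaining 3 characters are filled from the other 7 symbols without repetition: 7 × 6 × 5 = 210.
Total: 7 × 210 = 1470.

1470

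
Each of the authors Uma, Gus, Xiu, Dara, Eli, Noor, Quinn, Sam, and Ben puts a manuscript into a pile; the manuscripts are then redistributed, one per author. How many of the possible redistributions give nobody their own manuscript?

133496

Count assignments avoiding every fixed point. For any j of the 9 authors fixed to their own manuscript, the other 9−j can be arranged in (9−j)! ways.
By inclusion–exclusion this is Σ_{j=0}^{9} (−1)^j C(9,j)·(9−j)!.
Computing: 362880 − 362880 + 181440 − 60480 + 15120 − 3024 + 504 − 72 + 9 − 1 = 133496.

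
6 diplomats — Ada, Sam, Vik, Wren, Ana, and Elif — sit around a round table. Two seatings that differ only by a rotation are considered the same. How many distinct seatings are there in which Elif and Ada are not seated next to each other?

All circular seatings of 6 people number (5)! = 120.
Those with Elif next to Ada: fuse the pair into one unit and seat 5 units around a circle — 2·(4)! = 48.
Subtracting, 120 − 48 = 72.

72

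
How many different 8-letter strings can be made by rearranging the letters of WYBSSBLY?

5040

The 8 letters of WYBSSBLY have repeats: B appearing twice, S appearing twice, and Y appearing twice.
The number of distinct arrangements is 8!/(2!·2!·2!) = 40320/8 = 5040.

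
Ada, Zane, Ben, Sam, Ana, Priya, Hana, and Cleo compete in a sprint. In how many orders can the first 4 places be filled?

This is an ordered selection of 4 from 8: P(8,4).
That gives 8 × 7 × 6 × 5 = 1680.

1680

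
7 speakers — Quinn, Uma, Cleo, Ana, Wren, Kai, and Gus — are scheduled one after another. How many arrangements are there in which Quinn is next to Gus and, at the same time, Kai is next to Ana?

Treat {Quinn,Gus} as one block (2 orders) and {Kai,Ana} as another (2 orders).
That leaves 5 units to arrange: 2 × 2 × 5! = 4 × 120 = 480.

480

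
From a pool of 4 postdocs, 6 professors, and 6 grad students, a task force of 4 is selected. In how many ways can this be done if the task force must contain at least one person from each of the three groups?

Unrestricted: C(16,4) = 1820 ways to pick any 4 of the 16.
Selections missing a whole group: no postdocs → C(12,4) = 495; no professors → C(10,4) = 210; no grad students → C(10,4) = 210.
Add back selections omitting two groups (i.e. drawn from a single group): C(4,4) + C(6,4) + C(6,4) = 31.
By inclusion–exclusion: 1820 − 915 + 31 = 936.

936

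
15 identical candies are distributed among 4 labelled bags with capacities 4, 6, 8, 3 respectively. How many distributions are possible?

70

Without the upper bounds there are C(18,3) = 816 ways to split 15 among 4 bags.
Subtract solutions that violate a single cap (substitute x_i' = x_i − (cap_i+1)): x_1 ≥ 5 gives C(13,3) = 286; x_2 ≥ 7 gives C(11,3) = 165; x_3 ≥ 9 gives C(9,3) = 84; x_4 ≥ 4 gives C(14,3) = 364. Together 899.
Add back pairs where two caps are both exceeded: 20 + 4 + 84 + 0 + 35 + 10 = 153.
By inclusion–exclusion the count is 816 − 899 + 153 = 70.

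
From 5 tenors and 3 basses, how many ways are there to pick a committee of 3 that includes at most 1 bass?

40

Split by how many basses are chosen (0 through 1).
Sum: C(3,0)·C(5,3) + C(3,1)·C(5,2) = 10 + 30 = 40.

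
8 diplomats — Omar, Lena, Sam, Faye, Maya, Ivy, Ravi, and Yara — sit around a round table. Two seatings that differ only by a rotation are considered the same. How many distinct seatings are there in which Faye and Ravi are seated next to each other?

1440

Treat {Faye, Ravi} as one unit (2 internal orders) and seat the resulting 7 units around the table: (6)! circular arrangements.
So 2 × (6)! = 2 × 720 = 1440.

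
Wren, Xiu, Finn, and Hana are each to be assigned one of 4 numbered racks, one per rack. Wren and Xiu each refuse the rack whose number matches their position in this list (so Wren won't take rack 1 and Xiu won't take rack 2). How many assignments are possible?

14

Let Aᵢ (for i ∈ {1, 2}) be the placements that put person i in their forbidden rack. Any j of these fix j positions, leaving (4−j)! ways to fill the rest, and there are C(2,j) ways to pick which j.
By inclusion–exclusion, the number of valid placements is Σ_{j=0}^{2} (−1)^j C(2,j)·(4−j)!.
Computing: 24 − 12 + 2 = 14.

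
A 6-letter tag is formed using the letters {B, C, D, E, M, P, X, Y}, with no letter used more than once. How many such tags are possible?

With no repetition, fill the 6 letters in order: 8 choices, then 7, down to 3.
8 × 7 × 6 × 5 × 4 × 3 = 20160.

20160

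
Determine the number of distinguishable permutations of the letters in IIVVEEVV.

IIVVEEVV has 8 letters with E appearing twice, I appearing twice, and V appearing 4 times.
Dividing 8! = 40320 by 4!·2!·2! = 96 for the repeated letters gives 420.

420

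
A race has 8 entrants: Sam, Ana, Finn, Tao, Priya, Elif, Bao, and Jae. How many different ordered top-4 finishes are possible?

1680

There are 8 choices for 1st place, 7 for 2nd, and so on down to 5 for position 4.
That gives 8 × 7 × 6 × 5 = 1680.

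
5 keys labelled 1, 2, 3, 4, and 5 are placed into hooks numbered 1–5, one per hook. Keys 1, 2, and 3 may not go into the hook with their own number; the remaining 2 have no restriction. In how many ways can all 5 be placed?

Let Aᵢ (for i ∈ {1, 2, 3}) be the placements that put key i in its forbidden hook. Any j of these fix j positions, leaving (5−j)! ways to fill the rest, and there are C(3,j) ways to pick which j.
By inclusion–exclusion, the number of valid placements is Σ_{j=0}^{3} (−1)^j C(3,j)·(5−j)!.
Computing: 120 − 72 + 18 − 2 = 64.

64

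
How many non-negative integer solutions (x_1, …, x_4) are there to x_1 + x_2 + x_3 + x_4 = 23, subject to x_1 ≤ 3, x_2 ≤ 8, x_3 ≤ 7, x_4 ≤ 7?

10

Without the upper bounds there are C(26,3) = 2600 ways to split 23 among 4 variables.
Subtract solutions that violate a single cap (substitute x_i' = x_i − (cap_i+1)): x_1 ≥ 4 gives C(22,3) = 1540; x_2 ≥ 9 gives C(17,3) = 680; x_3 ≥ 8 gives C(18,3) = 816; x_4 ≥ 8 gives C(18,3) = 816. Together 3852.
Add back pairs where two caps are both exceeded: 286 + 364 + 364 + 84 + 84 + 120 = 1302.
Subtract triples: 10 + 10 + 20 + 0 = 40.
By inclusion–exclusion the count is 2600 − 3852 + 1302 − 40 = 10.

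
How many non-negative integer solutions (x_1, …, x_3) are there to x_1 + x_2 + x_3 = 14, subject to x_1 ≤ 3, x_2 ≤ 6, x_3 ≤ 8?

Without the upper bounds there are C(16,2) = 120 ways to split 14 among 3 variables.
Subtract solutions that violate a single cap (substitute x_i' = x_i − (cap_i+1)): x_1 ≥ 4 gives C(12,2) = 66; x_2 ≥ 7 gives C(9,2) = 36; x_3 ≥ 9 gives C(7,2) = 21. Together 123.
Add back pairs where two caps are both exceeded: 10 + 3 + 0 = 13.
By inclusion–exclusion the count is 120 − 123 + 13 = 10.

10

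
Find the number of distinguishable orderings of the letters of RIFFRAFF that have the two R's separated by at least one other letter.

630

There are 8!/(4!·2!) = 840 arrangements of RIFFRAFF in total.
Arrangements with the R's together: treat RR as one letter, giving (7)!/(4!) = 210.
Hence 840 − 210 = 630.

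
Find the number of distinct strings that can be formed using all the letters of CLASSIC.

1260

CLASSIC has 7 letters with C appearing twice and S appearing twice.
So there are 7! / (2!·2!) = 1260 distinguishable arrangements.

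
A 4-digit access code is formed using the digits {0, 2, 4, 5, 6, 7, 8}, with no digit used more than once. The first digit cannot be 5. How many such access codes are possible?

720

The first digit has 7−1 = 6 choices (anything except 5).
The remaining 3 digits are filled from the other 6 symbols without repetition: 6 × 5 × 4 = 120.
Total: 6 × 120 = 720.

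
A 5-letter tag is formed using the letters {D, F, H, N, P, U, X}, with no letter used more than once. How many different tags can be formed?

With no repetition, fill the 5 letters in order: 7 choices, then 6, down to 3.
That product is 7 × 6 × 5 × 4 × 3 = 2520.

2520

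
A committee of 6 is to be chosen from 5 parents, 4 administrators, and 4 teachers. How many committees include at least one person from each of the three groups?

With no constraint there are C(13,6) = 1716 possible selections.
Subtract selections that omit an entire group: no parents → C(8,6) = 28; no administrators → C(9,6) = 84; no teachers → C(9,6) = 84.
Add back selections omitting two groups (i.e. drawn from a single group): C(5,6) + C(4,6) + C(4,6) = 0.
By inclusion–exclusion: 1716 − 196 + 0 = 1520.

1520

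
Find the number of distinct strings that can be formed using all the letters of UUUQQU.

15

UUUQQU has 6 letters with Q appearing twice and U appearing 4 times.
Dividing 6! = 720 by 4!·2! = 48 for the repeated letters gives 15.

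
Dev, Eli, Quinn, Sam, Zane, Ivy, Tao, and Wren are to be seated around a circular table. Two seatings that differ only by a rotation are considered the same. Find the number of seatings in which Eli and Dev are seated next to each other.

Treat {Eli, Dev} as one unit (2 internal orders) and seat the resulting 7 units around the table: (6)! circular arrangements.
So 2 × (6)! = 2 × 720 = 1440.

1440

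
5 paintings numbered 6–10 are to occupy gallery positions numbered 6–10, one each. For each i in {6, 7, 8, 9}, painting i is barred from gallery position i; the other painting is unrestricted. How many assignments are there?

Let Aᵢ (for 6 ≤ i ≤ 9) be the placements that put painting i in its forbidden gallery position. Any j of these fix j positions, leaving (5−j)! ways to fill the rest, and there are C(4,j) ways to pick which j.
By inclusion–exclusion, the number of valid placements is Σ_{j=0}^{4} (−1)^j C(4,j)·(5−j)!.
Computing: 120 − 96 + 36 − 8 + 1 = 53.

53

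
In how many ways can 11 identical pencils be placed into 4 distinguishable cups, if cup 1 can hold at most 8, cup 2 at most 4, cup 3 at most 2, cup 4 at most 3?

By stars and bars, unrestricted non-negative solutions to x_1+…+x_4 = 11 number C(11+3,3) = 364.
Subtract solutions that violate a single cap (substitute x_i' = x_i − (cap_i+1)): x_1 ≥ 9 gives C(5,3) = 10; x_2 ≥ 5 gives C(9,3) = 84; x_3 ≥ 3 gives C(11,3) = 165; x_4 ≥ 4 gives C(10,3) = 120. Together 379.
Add back pairs where two caps are both exceeded: 0 + 0 + 0 + 20 + 10 + 35 = 65.
By inclusion–exclusion the count is 364 − 379 + 65 = 50.

50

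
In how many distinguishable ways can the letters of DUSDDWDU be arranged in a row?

DUSDDWDU has 8 letters with D appearing 4 times and U appearing twice.
Dividing 8! = 40320 by 4!·2! = 48 for the repeated letters gives 840.

840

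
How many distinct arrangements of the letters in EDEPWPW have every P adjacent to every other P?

Treat the 2 copies of P as a single block. The multiset to arrange is then {PP, D, E, E, W, W}, 6 items in all.
That gives (6)!/(2!·2!) = 180 arrangements.

180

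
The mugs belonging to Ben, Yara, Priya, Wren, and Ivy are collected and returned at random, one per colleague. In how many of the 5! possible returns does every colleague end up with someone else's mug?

This is the derangement count D_5: permutations of 5 items with no fixed point.
By inclusion–exclusion this is Σ_{j=0}^{5} (−1)^j C(5,j)·(5−j)!.
Computing: 120 − 120 + 60 − 20 + 5 − 1 = 44.

44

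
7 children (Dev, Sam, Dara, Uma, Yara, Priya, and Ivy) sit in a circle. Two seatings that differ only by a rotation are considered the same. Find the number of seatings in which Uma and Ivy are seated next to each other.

240

Glue Uma and Ivy into a block (2 internal orders). Seating 6 units around a circle gives (5)! arrangements.
So 2 × (5)! = 2 × 120 = 240.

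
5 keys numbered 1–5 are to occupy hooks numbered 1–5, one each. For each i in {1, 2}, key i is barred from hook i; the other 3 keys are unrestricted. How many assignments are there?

Let Aᵢ (for i ∈ {1, 2}) be the placements that put key i in its forbidden hook. Any j of these fix j positions, leaving (5−j)! ways to fill the rest, and there are C(2,j) ways to pick which j.
By inclusion–exclusion, the number of valid placements is Σ_{j=0}^{2} (−1)^j C(2,j)·(5−j)!.
Computing: 120 − 48 + 6 = 78.

78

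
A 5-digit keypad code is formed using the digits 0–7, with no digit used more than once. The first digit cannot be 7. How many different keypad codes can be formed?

5880

The first digit has 8−1 = 7 choices (anything except 7).
The remaining 4 digits are filled from the other 7 symbols without repetition: 7 × 6 × 5 × 4 = 840.
Total: 7 × 840 = 5880.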